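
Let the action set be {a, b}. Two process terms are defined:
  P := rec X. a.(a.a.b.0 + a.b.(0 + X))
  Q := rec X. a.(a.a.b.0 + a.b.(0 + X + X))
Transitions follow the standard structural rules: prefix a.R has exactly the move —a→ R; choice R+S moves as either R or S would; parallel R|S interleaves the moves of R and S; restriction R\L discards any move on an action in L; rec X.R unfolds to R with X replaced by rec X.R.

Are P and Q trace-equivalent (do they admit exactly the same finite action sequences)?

LTS(P): 7 reachable states
  s0 = rec X. a.(a.a.b.0 + a.b.(0 + X)) :: —a→ s1
  s1 = a.a.b.0 + a.b.(0 + (rec X. a.(a.a.b.0 + a.b.(0 + X)))) :: —a→ s2, —a→ s3
  s2 = a.b.0 :: —a→ s4
  s3 = b.(0 + (rec X. a.(a.a.b.0 + a.b.(0 + X)))) :: —b→ s5
  s4 = b.0 :: —b→ s6
  s5 = 0 + (rec X. a.(a.a.b.0 + a.b.(0 + X))) :: —a→ s1
  s6 = 0 :: ·
LTS(Q): 7 reachable states
  t0 = rec X. a.(a.a.b.0 + a.b.(0 + X + X)) :: —a→ t1
  t1 = a.a.b.0 + a.b.(0 + (rec X. a.(a.a.b.0 + a.b.(0 + X + X))) + (rec X. a.(a.a.b.0 + a.b.(0 + X + X)))) :: —a→ t2, —a→ t3
  t2 = a.b.0 :: —a→ t4
  t3 = b.(0 + (rec X. a.(a.a.b.0 + a.b.(0 + X + X))) + (rec X. a.(a.a.b.0 + a.b.(0 + X + X)))) :: —b→ t5
  t4 = b.0 :: —b→ t6
  t5 = 0 + (rec X. a.(a.a.b.0 + a.b.(0 + X + X))) + (rec X. a.(a.a.b.0 + a.b.(0 + X + X))) :: —a→ t1
  t6 = 0 :: ·
Bisimilarity quotient blocks:
  B0 = {s0, s5, t0, t5}
  B1 = {s1, t1}
  B2 = {s2, t2}
  B3 = {s4, t4}
  B4 = {s6, t6}
  B5 = {s3, t3}
s0 ∈ B0, t0 ∈ B0 → same block
Bisimilar ⇒ trace-equivalent.

traces(P) = traces(Q)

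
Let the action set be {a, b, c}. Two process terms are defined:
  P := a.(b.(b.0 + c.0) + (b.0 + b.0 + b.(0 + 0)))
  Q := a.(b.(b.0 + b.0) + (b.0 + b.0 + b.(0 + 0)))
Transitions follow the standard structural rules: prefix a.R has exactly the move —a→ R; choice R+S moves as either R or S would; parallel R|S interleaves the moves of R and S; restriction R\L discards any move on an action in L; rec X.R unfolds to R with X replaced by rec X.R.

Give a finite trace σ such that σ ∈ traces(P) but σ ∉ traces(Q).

abc

Reachable graph of P (5 states):
  s0 = a.(b.(b.0 + c.0) + (b.0 + b.0 + b.(0 + 0))) :: =a=> s1
  s1 = b.(b.0 + c.0) + (b.0 + b.0 + b.(0 + 0)) :: =b=> s2, =b=> s3, =b=> s4
  s2 = 0 :: ·
  s3 = 0 + 0 :: ·
  s4 = b.0 + c.0 :: =b=> s2, =c=> s2
Reachable graph of Q (5 states):
  t0 = a.(b.(b.0 + b.0) + (b.0 + b.0 + b.(0 + 0))) :: =a=> t1
  t1 = b.(b.0 + b.0) + (b.0 + b.0 + b.(0 + 0)) :: =b=> t2, =b=> t3, =b=> t4
  t2 = 0 :: ·
  t3 = 0 + 0 :: ·
  t4 = b.0 + b.0 :: =b=> t2
Trace ⟨abc⟩ through P, begin at {s0}:
  [1] a ⇒ {s1}
  [2] b ⇒ {s2, s3, s4}
  [3] c ⇒ {s2}
  P completes σ.
Trace ⟨abc⟩ through Q, begin at {t0}:
  [1] a ⇒ {t1}
  [2] b ⇒ {t2, t3, t4}
  [3] c ⇒ ∅ (Q stuck)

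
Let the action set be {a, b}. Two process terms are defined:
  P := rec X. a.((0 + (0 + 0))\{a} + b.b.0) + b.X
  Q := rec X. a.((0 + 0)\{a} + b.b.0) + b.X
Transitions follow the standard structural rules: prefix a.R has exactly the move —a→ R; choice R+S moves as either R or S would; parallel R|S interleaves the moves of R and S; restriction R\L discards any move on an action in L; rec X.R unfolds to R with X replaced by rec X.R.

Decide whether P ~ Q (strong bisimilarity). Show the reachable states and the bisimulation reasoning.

bisimilar

Reachable graph of P (4 states):
  s0 = rec X. a.((0 + (0 + 0))\{a} + b.b.0) + b.X → ··a··> s1, ··b··> s0
  s1 = (0 + (0 + 0))\{a} + b.b.0 → ··b··> s2
  s2 = b.0 → ··b··> s3
  s3 = 0 → stopped
Reachable graph of Q (4 states):
  t0 = rec X. a.((0 + 0)\{a} + b.b.0) + b.X → ··a··> t1, ··b··> t0
  t1 = (0 + 0)\{a} + b.b.0 → ··b··> t2
  t2 = b.0 → ··b··> t3
  t3 = 0 → stopped
Partition-refinement fixed point:
  B0 = {s0, t0}
  B1 = {s1, t1}
  B2 = {s2, t2}
  B3 = {s3, t3}
s0 ∈ B0, t0 ∈ B0 → same block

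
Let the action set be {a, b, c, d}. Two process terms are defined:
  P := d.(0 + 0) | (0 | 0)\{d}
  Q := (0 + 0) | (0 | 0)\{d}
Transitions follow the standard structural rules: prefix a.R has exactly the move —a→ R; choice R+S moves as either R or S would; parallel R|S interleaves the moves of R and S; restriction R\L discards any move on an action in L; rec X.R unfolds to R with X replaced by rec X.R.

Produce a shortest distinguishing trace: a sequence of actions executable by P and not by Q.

d

P's transition system — 2 states:
  p0 = d.(0 + 0) | (0 | 0)\{d} | --d--▸ p1
  p1 = (0 + 0) | (0 | 0)\{d} | stopped
Q's transition system — 1 states:
  q0 = (0 + 0) | (0 | 0)\{d} | stopped
Run σ = ⟨d⟩ on P: start {p0}
  [1] d ⇒ {p1}
  — P admits the full trace.
Run σ = ⟨d⟩ on Q: start {q0}
  [1] d ⇒ ∅  — Q cannot continue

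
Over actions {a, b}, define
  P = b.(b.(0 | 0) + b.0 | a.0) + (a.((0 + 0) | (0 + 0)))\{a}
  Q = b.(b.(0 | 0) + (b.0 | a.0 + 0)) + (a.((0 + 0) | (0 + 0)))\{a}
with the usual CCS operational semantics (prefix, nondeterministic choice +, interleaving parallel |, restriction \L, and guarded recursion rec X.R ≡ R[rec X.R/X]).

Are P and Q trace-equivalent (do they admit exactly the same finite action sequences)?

Reachable graph of P (5 states):
  m0 = b.(b.(0 | 0) + b.0 | a.0) + (a.((0 + 0) | (0 + 0)))\{a} has moves ··b··> m1
  m1 = b.(0 | 0) + b.0 | a.0 has moves ··a··> m2, ··b··> m3, ··b··> m4
  m2 = b.0 | 0 has moves ··b··> m3
  m3 = 0 | 0 has moves deadlocked
  m4 = 0 | a.0 has moves ··a··> m3
Reachable graph of Q (5 states):
  n0 = b.(b.(0 | 0) + (b.0 | a.0 + 0)) + (a.((0 + 0) | (0 + 0)))\{a} has moves ··b··> n1
  n1 = b.(0 | 0) + (b.0 | a.0 + 0) has moves ··a··> n2, ··b··> n3, ··b··> n4
  n2 = b.0 | 0 has moves ··b··> n3
  n3 = 0 | 0 has moves deadlocked
  n4 = 0 | a.0 has moves ··a··> n3
Bisimilarity quotient blocks:
  B0 = {m0, n0}
  B1 = {m1, n1}
  B2 = {m4, n4}
  B3 = {m3, n3}
  B4 = {m2, n2}
m0 ∈ B0, n0 ∈ B0 → same block
Bisimilar ⇒ trace-equivalent.

YES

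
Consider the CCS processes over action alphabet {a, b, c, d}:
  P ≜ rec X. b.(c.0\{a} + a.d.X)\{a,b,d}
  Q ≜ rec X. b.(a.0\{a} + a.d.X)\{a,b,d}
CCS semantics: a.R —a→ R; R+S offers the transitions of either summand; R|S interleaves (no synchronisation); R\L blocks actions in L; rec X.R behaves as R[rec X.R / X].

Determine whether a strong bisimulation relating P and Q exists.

P ≁ Q

P's transition system — 3 states:
  u0 = rec X. b.(c.0\{a} + a.d.X)\{a,b,d} | —b→ u1
  u1 = (c.0\{a} + a.d.(rec X. b.(c.0\{a} + a.d.X)\{a,b,d}))\{a,b,d} | —c→ u2
  u2 = 0\{a}\{a,b,d} | deadlocked
Q's transition system — 2 states:
  v0 = rec X. b.(a.0\{a} + a.d.X)\{a,b,d} | —b→ v1
  v1 = (a.0\{a} + a.d.(rec X. b.(a.0\{a} + a.d.X)\{a,b,d}))\{a,b,d} | deadlocked
Partition-refinement fixed point:
  B0 = {u0}
  B1 = {u1}
  B2 = {u2, v1}
  B3 = {v0}
u0 ∈ B0, v0 ∈ B3 → different blocks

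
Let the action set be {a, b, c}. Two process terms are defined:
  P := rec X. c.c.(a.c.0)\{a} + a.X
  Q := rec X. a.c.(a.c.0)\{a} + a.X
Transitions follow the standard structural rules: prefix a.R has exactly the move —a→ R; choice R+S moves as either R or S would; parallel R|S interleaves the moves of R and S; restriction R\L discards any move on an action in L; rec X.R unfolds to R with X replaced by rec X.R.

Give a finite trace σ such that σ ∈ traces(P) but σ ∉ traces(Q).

c

Reachable graph of P (3 states):
  p0 = rec X. c.c.(a.c.0)\{a} + a.X has moves -a-> p0, -c-> p1
  p1 = c.(a.c.0)\{a} has moves -c-> p2
  p2 = (a.c.0)\{a} has moves ·
Reachable graph of Q (3 states):
  q0 = rec X. a.c.(a.c.0)\{a} + a.X has moves -a-> q0, -a-> q1
  q1 = c.(a.c.0)\{a} has moves -c-> q2
  q2 = (a.c.0)\{a} has moves ·
Executing c from P (initial set {p0}):
  [1] c ⇒ {p1}
  ✓ P
Executing c from Q (initial set {q0}):
  [1] c ⇒ ∅ (Q stuck)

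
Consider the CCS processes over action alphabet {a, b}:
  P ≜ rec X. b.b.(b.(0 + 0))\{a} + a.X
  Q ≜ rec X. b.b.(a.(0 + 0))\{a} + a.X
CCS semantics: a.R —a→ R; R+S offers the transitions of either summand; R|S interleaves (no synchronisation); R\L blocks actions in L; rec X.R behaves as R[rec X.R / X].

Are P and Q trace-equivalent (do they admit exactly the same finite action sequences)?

P's transition system — 4 states:
  u0 = rec X. b.b.(b.(0 + 0))\{a} + a.X :: =a=> u0, =b=> u1
  u1 = b.(b.(0 + 0))\{a} :: =b=> u2
  u2 = (b.(0 + 0))\{a} :: =b=> u3
  u3 = (0 + 0)\{a} :: stopped
Q's transition system — 3 states:
  v0 = rec X. b.b.(a.(0 + 0))\{a} + a.X :: =a=> v0, =b=> v1
  v1 = b.(a.(0 + 0))\{a} :: =b=> v2
  v2 = (a.(0 + 0))\{a} :: stopped
Trace ⟨bbb⟩ through P, begin at {u0}:
  step 1 (b): {u1}
  step 2 (b): {u2}
  step 3 (b): {u3}
  — P admits the full trace.
Trace ⟨bbb⟩ through Q, begin at {v0}:
  step 1 (b): {v1}
  step 2 (b): {v2}
  step 3 (b): no successor for Q

NO — witness ⟨bbb⟩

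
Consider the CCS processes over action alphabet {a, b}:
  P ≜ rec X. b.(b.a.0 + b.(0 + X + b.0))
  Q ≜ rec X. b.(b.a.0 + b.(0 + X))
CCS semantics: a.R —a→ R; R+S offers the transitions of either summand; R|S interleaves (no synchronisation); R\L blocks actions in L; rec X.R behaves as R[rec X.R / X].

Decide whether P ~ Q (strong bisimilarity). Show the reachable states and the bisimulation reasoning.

NO

P's transition system — 5 states:
  s0 = rec X. b.(b.a.0 + b.(0 + X + b.0)) → --b--▸ s1
  s1 = b.a.0 + b.(0 + (rec X. b.(b.a.0 + b.(0 + X + b.0))) + b.0) → --b--▸ s2, --b--▸ s3
  s2 = 0 + (rec X. b.(b.a.0 + b.(0 + X + b.0))) + b.0 → --b--▸ s1, --b--▸ s4
  s3 = a.0 → --a--▸ s4
  s4 = 0 → deadlocked
Q's transition system — 5 states:
  t0 = rec X. b.(b.a.0 + b.(0 + X)) → --b--▸ t1
  t1 = b.a.0 + b.(0 + (rec X. b.(b.a.0 + b.(0 + X)))) → --b--▸ t2, --b--▸ t3
  t2 = 0 + (rec X. b.(b.a.0 + b.(0 + X))) → --b--▸ t1
  t3 = a.0 → --a--▸ t4
  t4 = 0 → deadlocked
Partition-refinement fixed point:
  B0 = {s0}
  B1 = {s1}
  B2 = {s2}
  B3 = {s4, t4}
  B4 = {s3, t3}
  B5 = {t0, t2}
  B6 = {t1}
s0 ∈ B0, t0 ∈ B5 → different blocks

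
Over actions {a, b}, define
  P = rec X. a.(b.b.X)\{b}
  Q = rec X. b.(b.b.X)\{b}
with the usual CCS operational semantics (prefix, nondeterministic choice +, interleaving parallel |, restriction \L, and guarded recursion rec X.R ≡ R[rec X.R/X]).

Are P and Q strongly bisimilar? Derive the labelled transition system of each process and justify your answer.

P's transition system — 2 states:
  u0 = rec X. a.(b.b.X)\{b} | —a→ u1
  u1 = (b.b.(rec X. a.(b.b.X)\{b}))\{b} | (no moves)
Q's transition system — 2 states:
  v0 = rec X. b.(b.b.X)\{b} | —b→ v1
  v1 = (b.b.(rec X. b.(b.b.X)\{b}))\{b} | (no moves)
Partition-refinement fixed point:
  B0 = {u0}
  B1 = {u1, v1}
  B2 = {v0}
u0 ∈ B0, v0 ∈ B2 → different blocks

P ≁ Q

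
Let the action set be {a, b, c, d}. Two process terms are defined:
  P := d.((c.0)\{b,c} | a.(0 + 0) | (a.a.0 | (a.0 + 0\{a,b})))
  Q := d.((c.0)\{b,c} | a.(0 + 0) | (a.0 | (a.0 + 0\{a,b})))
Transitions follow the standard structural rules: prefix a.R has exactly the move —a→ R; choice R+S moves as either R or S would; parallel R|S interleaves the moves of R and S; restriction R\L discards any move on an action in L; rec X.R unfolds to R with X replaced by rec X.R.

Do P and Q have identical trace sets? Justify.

Reachable graph of P (13 states):
  p0 = d.((c.0)\{b,c} | a.(0 + 0) | (a.a.0 | (a.0 + 0\{a,b}))) has moves --d--▸ p1
  p1 = (c.0)\{b,c} | a.(0 + 0) | (a.a.0 | (a.0 + 0\{a,b})) has moves --a--▸ p2, --a--▸ p3, --a--▸ p4
  p2 = (c.0)\{b,c} | (0 + 0) | (a.a.0 | (a.0 + 0\{a,b})) has moves --a--▸ p5, --a--▸ p6
  p3 = (c.0)\{b,c} | a.(0 + 0) | (a.0 | (a.0 + 0\{a,b})) has moves --a--▸ p5, --a--▸ p7, --a--▸ p8
  p4 = (c.0)\{b,c} | a.(0 + 0) | (a.a.0 | 0) has moves --a--▸ p6, --a--▸ p8
  p5 = (c.0)\{b,c} | (0 + 0) | (a.0 | (a.0 + 0\{a,b})) has moves --a--▸ p10, --a--▸ p9
  p6 = (c.0)\{b,c} | (0 + 0) | (a.a.0 | 0) has moves --a--▸ p10
  p7 = (c.0)\{b,c} | a.(0 + 0) | (0 | (a.0 + 0\{a,b})) has moves --a--▸ p11, --a--▸ p9
  p8 = (c.0)\{b,c} | a.(0 + 0) | (a.0 | 0) has moves --a--▸ p10, --a--▸ p11
  p9 = (c.0)\{b,c} | (0 + 0) | (0 | (a.0 + 0\{a,b})) has moves --a--▸ p12
  p10 = (c.0)\{b,c} | (0 + 0) | (a.0 | 0) has moves --a--▸ p12
  p11 = (c.0)\{b,c} | a.(0 + 0) | (0 | 0) has moves --a--▸ p12
  p12 = (c.0)\{b,c} | (0 + 0) | (0 | 0) has moves stopped
Reachable graph of Q (9 states):
  q0 = d.((c.0)\{b,c} | a.(0 + 0) | (a.0 | (a.0 + 0\{a,b}))) has moves --d--▸ q1
  q1 = (c.0)\{b,c} | a.(0 + 0) | (a.0 | (a.0 + 0\{a,b})) has moves --a--▸ q2, --a--▸ q3, --a--▸ q4
  q2 = (c.0)\{b,c} | (0 + 0) | (a.0 | (a.0 + 0\{a,b})) has moves --a--▸ q5, --a--▸ q6
  q3 = (c.0)\{b,c} | a.(0 + 0) | (0 | (a.0 + 0\{a,b})) has moves --a--▸ q5, --a--▸ q7
  q4 = (c.0)\{b,c} | a.(0 + 0) | (a.0 | 0) has moves --a--▸ q6, --a--▸ q7
  q5 = (c.0)\{b,c} | (0 + 0) | (0 | (a.0 + 0\{a,b})) has moves --a--▸ q8
  q6 = (c.0)\{b,c} | (0 + 0) | (a.0 | 0) has moves --a--▸ q8
  q7 = (c.0)\{b,c} | a.(0 + 0) | (0 | 0) has moves --a--▸ q8
  q8 = (c.0)\{b,c} | (0 + 0) | (0 | 0) has moves stopped
Run σ = ⟨daaaa⟩ on P: start {p0}
  [1] d ⇒ {p1}
  [2] a ⇒ {p2, p3, p4}
  [3] a ⇒ {p5, p6, p7, p8}
  [4] a ⇒ {p10, p11, p9}
  [5] a ⇒ {p12}
  P completes σ.
Run σ = ⟨daaaa⟩ on Q: start {q0}
  [1] d ⇒ {q1}
  [2] a ⇒ {q2, q3, q4}
  [3] a ⇒ {q5, q6, q7}
  [4] a ⇒ {q8}
  [5] a ⇒ ∅ (Q stuck)

trace-distinct — witness ⟨daaaa⟩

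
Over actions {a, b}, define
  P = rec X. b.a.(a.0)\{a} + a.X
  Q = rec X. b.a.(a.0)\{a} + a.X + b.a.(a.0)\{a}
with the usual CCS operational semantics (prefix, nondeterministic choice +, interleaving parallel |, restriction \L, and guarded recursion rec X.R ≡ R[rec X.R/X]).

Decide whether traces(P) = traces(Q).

trace-equivalent

P's transition system — 3 states:
  m0 = rec X. b.a.(a.0)\{a} + a.X :: ··a··> m0, ··b··> m1
  m1 = a.(a.0)\{a} :: ··a··> m2
  m2 = (a.0)\{a} :: stopped
Q's transition system — 3 states:
  n0 = rec X. b.a.(a.0)\{a} + a.X + b.a.(a.0)\{a} :: ··a··> n0, ··b··> n1
  n1 = a.(a.0)\{a} :: ··a··> n2
  n2 = (a.0)\{a} :: stopped
Coarsest stable partition (strong bisimilarity classes):
  B0 = {m0, n0}
  B1 = {m1, n1}
  B2 = {m2, n2}
m0 ∈ B0, n0 ∈ B0 → same block
Bisimilar ⇒ trace-equivalent.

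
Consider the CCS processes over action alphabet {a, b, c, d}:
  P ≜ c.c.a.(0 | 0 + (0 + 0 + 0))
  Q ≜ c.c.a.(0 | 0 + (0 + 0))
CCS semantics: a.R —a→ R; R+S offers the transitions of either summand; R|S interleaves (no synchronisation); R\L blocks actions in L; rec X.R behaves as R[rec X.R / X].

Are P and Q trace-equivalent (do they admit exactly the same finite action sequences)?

YES

LTS(P): 4 reachable states
  s0 = c.c.a.(0 | 0 + (0 + 0 + 0)) has moves —c→ s1
  s1 = c.a.(0 | 0 + (0 + 0 + 0)) has moves —c→ s2
  s2 = a.(0 | 0 + (0 + 0 + 0)) has moves —a→ s3
  s3 = 0 | 0 + (0 + 0 + 0) has moves deadlocked
LTS(Q): 4 reachable states
  t0 = c.c.a.(0 | 0 + (0 + 0)) has moves —c→ t1
  t1 = c.a.(0 | 0 + (0 + 0)) has moves —c→ t2
  t2 = a.(0 | 0 + (0 + 0)) has moves —a→ t3
  t3 = 0 | 0 + (0 + 0) has moves deadlocked
Bisimilarity quotient blocks:
  B0 = {s0, t0}
  B1 = {s1, t1}
  B2 = {s2, t2}
  B3 = {s3, t3}
s0 ∈ B0, t0 ∈ B0 → same block
Bisimilar ⇒ trace-equivalent.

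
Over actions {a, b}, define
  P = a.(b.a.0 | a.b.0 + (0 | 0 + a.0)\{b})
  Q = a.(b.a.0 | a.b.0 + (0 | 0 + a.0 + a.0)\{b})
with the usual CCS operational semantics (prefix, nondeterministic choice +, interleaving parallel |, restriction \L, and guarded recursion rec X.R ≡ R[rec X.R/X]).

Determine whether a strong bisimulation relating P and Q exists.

LTS(P): 11 reachable states
  u0 = a.(b.a.0 | a.b.0 + (0 | 0 + a.0)\{b}) → --a--▸ u1
  u1 = b.a.0 | a.b.0 + (0 | 0 + a.0)\{b} → --a--▸ u2, --a--▸ u3, --b--▸ u4
  u2 = 0\{b} → stopped
  u3 = b.a.0 | b.0 → --b--▸ u5, --b--▸ u6
  u4 = a.0 | a.b.0 → --a--▸ u5, --a--▸ u7
  u5 = a.0 | b.0 → --a--▸ u8, --b--▸ u9
  u6 = b.a.0 | 0 → --b--▸ u9
  u7 = 0 | a.b.0 → --a--▸ u8
  u8 = 0 | b.0 → --b--▸ u10
  u9 = a.0 | 0 → --a--▸ u10
  u10 = 0 | 0 → stopped
LTS(Q): 11 reachable states
  v0 = a.(b.a.0 | a.b.0 + (0 | 0 + a.0 + a.0)\{b}) → --a--▸ v1
  v1 = b.a.0 | a.b.0 + (0 | 0 + a.0 + a.0)\{b} → --a--▸ v2, --a--▸ v3, --b--▸ v4
  v2 = 0\{b} → stopped
  v3 = b.a.0 | b.0 → --b--▸ v5, --b--▸ v6
  v4 = a.0 | a.b.0 → --a--▸ v5, --a--▸ v7
  v5 = a.0 | b.0 → --a--▸ v8, --b--▸ v9
  v6 = b.a.0 | 0 → --b--▸ v9
  v7 = 0 | a.b.0 → --a--▸ v8
  v8 = 0 | b.0 → --b--▸ v10
  v9 = a.0 | 0 → --a--▸ v10
  v10 = 0 | 0 → stopped
Coarsest stable partition (strong bisimilarity classes):
  B0 = {u0, v0}
  B1 = {u1, v1}
  B2 = {u4, v4}
  B3 = {u5, v5}
  B4 = {u8, v8}
  B5 = {u10, u2, v10, v2}
  B6 = {u9, v9}
  B7 = {u7, v7}
  B8 = {u3, v3}
  B9 = {u6, v6}
u0 ∈ B0, v0 ∈ B0 → same block

YES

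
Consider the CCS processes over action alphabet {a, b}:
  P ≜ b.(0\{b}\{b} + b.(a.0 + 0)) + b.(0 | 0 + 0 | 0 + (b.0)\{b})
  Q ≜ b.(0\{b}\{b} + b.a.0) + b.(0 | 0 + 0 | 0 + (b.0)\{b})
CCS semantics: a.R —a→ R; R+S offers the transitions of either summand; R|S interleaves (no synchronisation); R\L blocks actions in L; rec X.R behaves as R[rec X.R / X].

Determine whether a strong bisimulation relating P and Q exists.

YES

P's transition system — 5 states:
  u0 = b.(0\{b}\{b} + b.(a.0 + 0)) + b.(0 | 0 + 0 | 0 + (b.0)\{b}) has moves —b→ u1, —b→ u2
  u1 = 0 | 0 + 0 | 0 + (b.0)\{b} has moves ·
  u2 = 0\{b}\{b} + b.(a.0 + 0) has moves —b→ u3
  u3 = a.0 + 0 has moves —a→ u4
  u4 = 0 has moves ·
Q's transition system — 5 states:
  v0 = b.(0\{b}\{b} + b.a.0) + b.(0 | 0 + 0 | 0 + (b.0)\{b}) has moves —b→ v1, —b→ v2
  v1 = 0 | 0 + 0 | 0 + (b.0)\{b} has moves ·
  v2 = 0\{b}\{b} + b.a.0 has moves —b→ v3
  v3 = a.0 has moves —a→ v4
  v4 = 0 has moves ·
Partition-refinement fixed point:
  B0 = {u0, v0}
  B1 = {u2, v2}
  B2 = {u3, v3}
  B3 = {u1, u4, v1, v4}
u0 ∈ B0, v0 ∈ B0 → same block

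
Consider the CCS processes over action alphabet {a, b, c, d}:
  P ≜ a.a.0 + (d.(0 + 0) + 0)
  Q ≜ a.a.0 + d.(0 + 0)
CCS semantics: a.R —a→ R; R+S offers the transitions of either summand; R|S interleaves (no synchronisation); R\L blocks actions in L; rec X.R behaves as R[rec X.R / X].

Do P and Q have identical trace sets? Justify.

LTS(P): 4 reachable states
  m0 = a.a.0 + (d.(0 + 0) + 0) has moves ··a··> m1, ··d··> m2
  m1 = a.0 has moves ··a··> m3
  m2 = 0 + 0 has moves deadlocked
  m3 = 0 has moves deadlocked
LTS(Q): 4 reachable states
  n0 = a.a.0 + d.(0 + 0) has moves ··a··> n1, ··d··> n2
  n1 = a.0 has moves ··a··> n3
  n2 = 0 + 0 has moves deadlocked
  n3 = 0 has moves deadlocked
Coarsest stable partition (strong bisimilarity classes):
  B0 = {m0, n0}
  B1 = {m2, m3, n2, n3}
  B2 = {m1, n1}
m0 ∈ B0, n0 ∈ B0 → same block
Bisimilar ⇒ trace-equivalent.

YES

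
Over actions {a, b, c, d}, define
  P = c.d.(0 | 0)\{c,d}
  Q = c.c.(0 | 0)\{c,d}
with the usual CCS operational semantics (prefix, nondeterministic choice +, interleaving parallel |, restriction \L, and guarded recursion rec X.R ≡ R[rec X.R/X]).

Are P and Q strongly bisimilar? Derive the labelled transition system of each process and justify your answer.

not bisimilar

LTS(P): 3 reachable states
  u0 = c.d.(0 | 0)\{c,d} → --c--▸ u1
  u1 = d.(0 | 0)\{c,d} → --d--▸ u2
  u2 = (0 | 0)\{c,d} → ∅
LTS(Q): 3 reachable states
  v0 = c.c.(0 | 0)\{c,d} → --c--▸ v1
  v1 = c.(0 | 0)\{c,d} → --c--▸ v2
  v2 = (0 | 0)\{c,d} → ∅
Coarsest stable partition (strong bisimilarity classes):
  B0 = {u0}
  B1 = {u1}
  B2 = {u2, v2}
  B3 = {v0}
  B4 = {v1}
u0 ∈ B0, v0 ∈ B3 → different blocks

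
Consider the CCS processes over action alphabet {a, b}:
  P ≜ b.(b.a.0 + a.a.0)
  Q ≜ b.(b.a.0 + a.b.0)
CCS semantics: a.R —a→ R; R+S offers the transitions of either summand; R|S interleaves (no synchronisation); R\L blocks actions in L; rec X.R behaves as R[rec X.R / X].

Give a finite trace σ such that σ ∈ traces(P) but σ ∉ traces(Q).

LTS(P): 4 reachable states
  s0 = b.(b.a.0 + a.a.0) | —b→ s1
  s1 = b.a.0 + a.a.0 | —a→ s2, —b→ s2
  s2 = a.0 | —a→ s3
  s3 = 0 | ∅
LTS(Q): 5 reachable states
  t0 = b.(b.a.0 + a.b.0) | —b→ t1
  t1 = b.a.0 + a.b.0 | —a→ t2, —b→ t3
  t2 = b.0 | —b→ t4
  t3 = a.0 | —a→ t4
  t4 = 0 | ∅
Executing baa from P (initial set {s0}):
  step 1 (b): {s1}
  step 2 (a): {s2}
  step 3 (a): {s3}
  ✓ P
Executing baa from Q (initial set {t0}):
  step 1 (b): {t1}
  step 2 (a): {t2}
  step 3 (a): ∅  — Q cannot continue

baa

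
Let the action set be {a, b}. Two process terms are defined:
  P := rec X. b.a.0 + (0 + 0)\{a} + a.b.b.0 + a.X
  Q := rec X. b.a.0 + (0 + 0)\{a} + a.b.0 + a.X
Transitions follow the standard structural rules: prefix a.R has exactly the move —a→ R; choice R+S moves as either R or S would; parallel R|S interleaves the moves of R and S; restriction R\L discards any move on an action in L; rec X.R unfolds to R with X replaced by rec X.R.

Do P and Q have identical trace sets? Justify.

LTS(P): 5 reachable states
  m0 = rec X. b.a.0 + (0 + 0)\{a} + a.b.b.0 + a.X :: --a--▸ m0, --a--▸ m1, --b--▸ m2
  m1 = b.b.0 :: --b--▸ m3
  m2 = a.0 :: --a--▸ m4
  m3 = b.0 :: --b--▸ m4
  m4 = 0 :: ∅
LTS(Q): 4 reachable states
  n0 = rec X. b.a.0 + (0 + 0)\{a} + a.b.0 + a.X :: --a--▸ n0, --a--▸ n1, --b--▸ n2
  n1 = b.0 :: --b--▸ n3
  n2 = a.0 :: --a--▸ n3
  n3 = 0 :: ∅
Executing abb from P (initial set {m0}):
  [1] a ⇒ {m0, m1}
  [2] b ⇒ {m2, m3}
  [3] b ⇒ {m4}
  P completes σ.
Executing abb from Q (initial set {n0}):
  [1] a ⇒ {n0, n1}
  [2] b ⇒ {n2, n3}
  [3] b ⇒ ∅ (Q stuck)

NO — witness ⟨abb⟩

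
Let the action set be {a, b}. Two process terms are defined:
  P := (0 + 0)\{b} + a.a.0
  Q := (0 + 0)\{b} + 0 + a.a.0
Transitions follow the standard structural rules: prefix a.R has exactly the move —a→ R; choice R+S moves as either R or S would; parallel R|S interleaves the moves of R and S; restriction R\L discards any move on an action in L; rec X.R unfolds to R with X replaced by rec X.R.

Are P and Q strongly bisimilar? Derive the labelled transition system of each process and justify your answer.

Reachable graph of P (3 states):
  u0 = (0 + 0)\{b} + a.a.0 has moves -a-> u1
  u1 = a.0 has moves -a-> u2
  u2 = 0 has moves ·
Reachable graph of Q (3 states):
  v0 = (0 + 0)\{b} + 0 + a.a.0 has moves -a-> v1
  v1 = a.0 has moves -a-> v2
  v2 = 0 has moves ·
Bisimilarity quotient blocks:
  B0 = {u0, v0}
  B1 = {u1, v1}
  B2 = {u2, v2}
u0 ∈ B0, v0 ∈ B0 → same block

YES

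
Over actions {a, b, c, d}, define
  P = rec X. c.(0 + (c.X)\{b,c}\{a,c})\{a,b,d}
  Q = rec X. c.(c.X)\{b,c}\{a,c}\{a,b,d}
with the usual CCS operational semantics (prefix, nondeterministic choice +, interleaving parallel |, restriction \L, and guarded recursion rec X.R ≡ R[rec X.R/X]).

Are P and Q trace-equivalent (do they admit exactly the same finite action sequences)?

YES

Reachable graph of P (2 states):
  m0 = rec X. c.(0 + (c.X)\{b,c}\{a,c})\{a,b,d} :: -c-> m1
  m1 = (0 + (c.(rec X. c.(0 + (c.X)\{b,c}\{a,c})\{a,b,d}))\{b,c}\{a,c})\{a,b,d} :: ∅
Reachable graph of Q (2 states):
  n0 = rec X. c.(c.X)\{b,c}\{a,c}\{a,b,d} :: -c-> n1
  n1 = (c.(rec X. c.(c.X)\{b,c}\{a,c}\{a,b,d}))\{b,c}\{a,c}\{a,b,d} :: ∅
Coarsest stable partition (strong bisimilarity classes):
  B0 = {m0, n0}
  B1 = {m1, n1}
m0 ∈ B0, n0 ∈ B0 → same block
Bisimilar ⇒ trace-equivalent.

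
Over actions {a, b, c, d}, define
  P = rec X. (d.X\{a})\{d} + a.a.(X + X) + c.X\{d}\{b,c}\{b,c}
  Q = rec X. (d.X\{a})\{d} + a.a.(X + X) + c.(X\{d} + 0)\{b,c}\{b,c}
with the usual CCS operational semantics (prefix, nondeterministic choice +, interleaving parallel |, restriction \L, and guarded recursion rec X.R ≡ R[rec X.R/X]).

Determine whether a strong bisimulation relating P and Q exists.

P ~ Q

LTS(P): 6 reachable states
  p0 = rec X. (d.X\{a})\{d} + a.a.(X + X) + c.X\{d}\{b,c}\{b,c} ⊢ =a=> p1, =c=> p2
  p1 = a.((rec X. (d.X\{a})\{d} + a.a.(X + X) + c.X\{d}\{b,c}\{b,c}) + (rec X. (d.X\{a})\{d} + a.a.(X + X) + c.X\{d}\{b,c}\{b,c})) ⊢ =a=> p3
  p2 = (rec X. (d.X\{a})\{d} + a.a.(X + X) + c.X\{d}\{b,c}\{b,c})\{d}\{b,c}\{b,c} ⊢ =a=> p4
  p3 = (rec X. (d.X\{a})\{d} + a.a.(X + X) + c.X\{d}\{b,c}\{b,c}) + (rec X. (d.X\{a})\{d} + a.a.(X + X) + c.X\{d}\{b,c}\{b,c}) ⊢ =a=> p1, =c=> p2
  p4 = (a.((rec X. (d.X\{a})\{d} + a.a.(X + X) + c.X\{d}\{b,c}\{b,c}) + (rec X. (d.X\{a})\{d} + a.a.(X + X) + c.X\{d}\{b,c}\{b,c})))\{d}\{b,c}\{b,c} ⊢ =a=> p5
  p5 = ((rec X. (d.X\{a})\{d} + a.a.(X + X) + c.X\{d}\{b,c}\{b,c}) + (rec X. (d.X\{a})\{d} + a.a.(X + X) + c.X\{d}\{b,c}\{b,c}))\{d}\{b,c}\{b,c} ⊢ =a=> p4
LTS(Q): 6 reachable states
  q0 = rec X. (d.X\{a})\{d} + a.a.(X + X) + c.(X\{d} + 0)\{b,c}\{b,c} ⊢ =a=> q1, =c=> q2
  q1 = a.((rec X. (d.X\{a})\{d} + a.a.(X + X) + c.(X\{d} + 0)\{b,c}\{b,c}) + (rec X. (d.X\{a})\{d} + a.a.(X + X) + c.(X\{d} + 0)\{b,c}\{b,c})) ⊢ =a=> q3
  q2 = ((rec X. (d.X\{a})\{d} + a.a.(X + X) + c.(X\{d} + 0)\{b,c}\{b,c})\{d} + 0)\{b,c}\{b,c} ⊢ =a=> q4
  q3 = (rec X. (d.X\{a})\{d} + a.a.(X + X) + c.(X\{d} + 0)\{b,c}\{b,c}) + (rec X. (d.X\{a})\{d} + a.a.(X + X) + c.(X\{d} + 0)\{b,c}\{b,c}) ⊢ =a=> q1, =c=> q2
  q4 = (a.((rec X. (d.X\{a})\{d} + a.a.(X + X) + c.(X\{d} + 0)\{b,c}\{b,c}) + (rec X. (d.X\{a})\{d} + a.a.(X + X) + c.(X\{d} + 0)\{b,c}\{b,c})))\{d}\{b,c}\{b,c} ⊢ =a=> q5
  q5 = ((rec X. (d.X\{a})\{d} + a.a.(X + X) + c.(X\{d} + 0)\{b,c}\{b,c}) + (rec X. (d.X\{a})\{d} + a.a.(X + X) + c.(X\{d} + 0)\{b,c}\{b,c}))\{d}\{b,c}\{b,c} ⊢ =a=> q4
Partition-refinement fixed point:
  B0 = {p0, p3, q0, q3}
  B1 = {p1, q1}
  B2 = {p2, p4, p5, q2, q4, q5}
p0 ∈ B0, q0 ∈ B0 → same block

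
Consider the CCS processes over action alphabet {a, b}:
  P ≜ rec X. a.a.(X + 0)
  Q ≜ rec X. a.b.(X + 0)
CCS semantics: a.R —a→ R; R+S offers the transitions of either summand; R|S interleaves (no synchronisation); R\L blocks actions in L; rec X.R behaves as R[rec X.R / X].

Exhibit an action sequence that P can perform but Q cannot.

P's transition system — 3 states:
  m0 = rec X. a.a.(X + 0) has moves ··a··> m1
  m1 = a.((rec X. a.a.(X + 0)) + 0) has moves ··a··> m2
  m2 = (rec X. a.a.(X + 0)) + 0 has moves ··a··> m1
Q's transition system — 3 states:
  n0 = rec X. a.b.(X + 0) has moves ··a··> n1
  n1 = b.((rec X. a.b.(X + 0)) + 0) has moves ··b··> n2
  n2 = (rec X. a.b.(X + 0)) + 0 has moves ··a··> n1
Run σ = ⟨aa⟩ on P: start {m0}
  [1] a ⇒ {m1}
  [2] a ⇒ {m2}
  — P admits the full trace.
Run σ = ⟨aa⟩ on Q: start {n0}
  [1] a ⇒ {n1}
  [2] a ⇒ no successor for Q

aa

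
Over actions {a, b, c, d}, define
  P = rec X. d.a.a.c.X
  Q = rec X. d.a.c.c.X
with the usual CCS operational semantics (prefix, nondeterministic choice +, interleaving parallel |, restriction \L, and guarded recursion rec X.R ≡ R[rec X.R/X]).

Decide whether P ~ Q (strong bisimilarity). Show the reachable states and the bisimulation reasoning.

Reachable graph of P (4 states):
  m0 = rec X. d.a.a.c.X | -d-> m1
  m1 = a.a.c.(rec X. d.a.a.c.X) | -a-> m2
  m2 = a.c.(rec X. d.a.a.c.X) | -a-> m3
  m3 = c.(rec X. d.a.a.c.X) | -c-> m0
Reachable graph of Q (4 states):
  n0 = rec X. d.a.c.c.X | -d-> n1
  n1 = a.c.c.(rec X. d.a.c.c.X) | -a-> n2
  n2 = c.c.(rec X. d.a.c.c.X) | -c-> n3
  n3 = c.(rec X. d.a.c.c.X) | -c-> n0
Partition-refinement fixed point:
  B0 = {m0}
  B1 = {m1}
  B2 = {m2}
  B3 = {m3}
  B4 = {n0}
  B5 = {n1}
  B6 = {n2}
  B7 = {n3}
m0 ∈ B0, n0 ∈ B4 → different blocks

P ≁ Q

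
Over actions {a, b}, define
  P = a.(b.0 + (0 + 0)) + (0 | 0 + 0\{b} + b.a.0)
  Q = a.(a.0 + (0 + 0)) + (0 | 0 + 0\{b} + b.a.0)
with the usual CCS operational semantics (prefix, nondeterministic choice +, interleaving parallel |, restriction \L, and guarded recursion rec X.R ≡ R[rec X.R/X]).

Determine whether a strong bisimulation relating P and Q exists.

P's transition system — 4 states:
  p0 = a.(b.0 + (0 + 0)) + (0 | 0 + 0\{b} + b.a.0) :: -a-> p1, -b-> p2
  p1 = b.0 + (0 + 0) :: -b-> p3
  p2 = a.0 :: -a-> p3
  p3 = 0 :: ∅
Q's transition system — 4 states:
  q0 = a.(a.0 + (0 + 0)) + (0 | 0 + 0\{b} + b.a.0) :: -a-> q1, -b-> q2
  q1 = a.0 + (0 + 0) :: -a-> q3
  q2 = a.0 :: -a-> q3
  q3 = 0 :: ∅
Coarsest stable partition (strong bisimilarity classes):
  B0 = {p0}
  B1 = {p1}
  B2 = {p3, q3}
  B3 = {p2, q1, q2}
  B4 = {q0}
p0 ∈ B0, q0 ∈ B4 → different blocks

not bisimilar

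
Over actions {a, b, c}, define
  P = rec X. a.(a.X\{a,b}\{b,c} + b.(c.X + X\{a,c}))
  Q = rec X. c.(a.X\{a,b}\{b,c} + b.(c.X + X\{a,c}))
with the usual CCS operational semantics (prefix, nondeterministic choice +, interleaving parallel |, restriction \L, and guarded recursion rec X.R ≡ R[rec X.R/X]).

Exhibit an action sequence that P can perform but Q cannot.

Reachable graph of P (4 states):
  m0 = rec X. a.(a.X\{a,b}\{b,c} + b.(c.X + X\{a,c})) has moves ··a··> m1
  m1 = a.(rec X. a.(a.X\{a,b}\{b,c} + b.(c.X + X\{a,c})))\{a,b}\{b,c} + b.(c.(rec X. a.(a.X\{a,b}\{b,c} + b.(c.X + X\{a,c}))) + (rec X. a.(a.X\{a,b}\{b,c} + b.(c.X + X\{a,c})))\{a,c}) has moves ··a··> m2, ··b··> m3
  m2 = (rec X. a.(a.X\{a,b}\{b,c} + b.(c.X + X\{a,c})))\{a,b}\{b,c} has moves ∅
  m3 = c.(rec X. a.(a.X\{a,b}\{b,c} + b.(c.X + X\{a,c}))) + (rec X. a.(a.X\{a,b}\{b,c} + b.(c.X + X\{a,c})))\{a,c} has moves ··c··> m0
Reachable graph of Q (4 states):
  n0 = rec X. c.(a.X\{a,b}\{b,c} + b.(c.X + X\{a,c})) has moves ··c··> n1
  n1 = a.(rec X. c.(a.X\{a,b}\{b,c} + b.(c.X + X\{a,c})))\{a,b}\{b,c} + b.(c.(rec X. c.(a.X\{a,b}\{b,c} + b.(c.X + X\{a,c}))) + (rec X. c.(a.X\{a,b}\{b,c} + b.(c.X + X\{a,c})))\{a,c}) has moves ··a··> n2, ··b··> n3
  n2 = (rec X. c.(a.X\{a,b}\{b,c} + b.(c.X + X\{a,c})))\{a,b}\{b,c} has moves ∅
  n3 = c.(rec X. c.(a.X\{a,b}\{b,c} + b.(c.X + X\{a,c}))) + (rec X. c.(a.X\{a,b}\{b,c} + b.(c.X + X\{a,c})))\{a,c} has moves ··c··> n0
Trace ⟨a⟩ through P, begin at {m0}:
  after a @ step 1: {m1}
  — P admits the full trace.
Trace ⟨a⟩ through Q, begin at {n0}:
  after a @ step 1: no successor for Q

a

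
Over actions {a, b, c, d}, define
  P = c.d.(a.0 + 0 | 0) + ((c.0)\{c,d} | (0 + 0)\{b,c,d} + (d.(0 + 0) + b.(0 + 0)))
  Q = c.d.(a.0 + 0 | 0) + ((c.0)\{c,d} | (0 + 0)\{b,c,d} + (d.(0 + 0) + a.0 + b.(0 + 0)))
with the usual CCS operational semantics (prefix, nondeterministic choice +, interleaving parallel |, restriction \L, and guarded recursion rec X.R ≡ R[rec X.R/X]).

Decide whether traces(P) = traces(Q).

Reachable graph of P (5 states):
  m0 = c.d.(a.0 + 0 | 0) + ((c.0)\{c,d} | (0 + 0)\{b,c,d} + (d.(0 + 0) + b.(0 + 0))) has moves =b=> m1, =c=> m2, =d=> m1
  m1 = 0 + 0 has moves stopped
  m2 = d.(a.0 + 0 | 0) has moves =d=> m3
  m3 = a.0 + 0 | 0 has moves =a=> m4
  m4 = 0 has moves stopped
Reachable graph of Q (5 states):
  n0 = c.d.(a.0 + 0 | 0) + ((c.0)\{c,d} | (0 + 0)\{b,c,d} + (d.(0 + 0) + a.0 + b.(0 + 0))) has moves =a=> n1, =b=> n2, =c=> n3, =d=> n2
  n1 = 0 has moves stopped
  n2 = 0 + 0 has moves stopped
  n3 = d.(a.0 + 0 | 0) has moves =d=> n4
  n4 = a.0 + 0 | 0 has moves =a=> n1
Executing a from Q (initial set {n0}):
  [1] a ⇒ {n1}
  ✓ Q
Executing a from P (initial set {m0}):
  [1] a ⇒ ∅  — P cannot continue

traces(P) ≠ traces(Q) — witness ⟨a⟩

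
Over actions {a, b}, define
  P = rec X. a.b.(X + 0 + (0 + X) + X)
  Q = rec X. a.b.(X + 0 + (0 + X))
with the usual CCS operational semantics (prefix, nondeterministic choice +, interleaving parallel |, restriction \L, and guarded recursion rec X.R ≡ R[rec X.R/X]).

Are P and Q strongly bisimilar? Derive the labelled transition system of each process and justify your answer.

LTS(P): 3 reachable states
  m0 = rec X. a.b.(X + 0 + (0 + X) + X) | =a=> m1
  m1 = b.((rec X. a.b.(X + 0 + (0 + X) + X)) + 0 + (0 + (rec X. a.b.(X + 0 + (0 + X) + X))) + (rec X. a.b.(X + 0 + (0 + X) + X))) | =b=> m2
  m2 = (rec X. a.b.(X + 0 + (0 + X) + X)) + 0 + (0 + (rec X. a.b.(X + 0 + (0 + X) + X))) + (rec X. a.b.(X + 0 + (0 + X) + X)) | =a=> m1
LTS(Q): 3 reachable states
  n0 = rec X. a.b.(X + 0 + (0 + X)) | =a=> n1
  n1 = b.((rec X. a.b.(X + 0 + (0 + X))) + 0 + (0 + (rec X. a.b.(X + 0 + (0 + X))))) | =b=> n2
  n2 = (rec X. a.b.(X + 0 + (0 + X))) + 0 + (0 + (rec X. a.b.(X + 0 + (0 + X)))) | =a=> n1
Partition-refinement fixed point:
  B0 = {m0, m2, n0, n2}
  B1 = {m1, n1}
m0 ∈ B0, n0 ∈ B0 → same block

YES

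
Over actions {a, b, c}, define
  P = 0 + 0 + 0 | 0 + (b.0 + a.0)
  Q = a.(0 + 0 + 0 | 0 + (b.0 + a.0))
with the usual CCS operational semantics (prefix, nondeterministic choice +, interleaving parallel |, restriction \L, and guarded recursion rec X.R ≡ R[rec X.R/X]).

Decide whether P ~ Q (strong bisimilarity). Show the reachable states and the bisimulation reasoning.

NO

Reachable graph of P (2 states):
  u0 = 0 + 0 + 0 | 0 + (b.0 + a.0) ⊢ --a--▸ u1, --b--▸ u1
  u1 = 0 ⊢ stopped
Reachable graph of Q (3 states):
  v0 = a.(0 + 0 + 0 | 0 + (b.0 + a.0)) ⊢ --a--▸ v1
  v1 = 0 + 0 + 0 | 0 + (b.0 + a.0) ⊢ --a--▸ v2, --b--▸ v2
  v2 = 0 ⊢ stopped
Bisimilarity quotient blocks:
  B0 = {u0, v1}
  B1 = {u1, v2}
  B2 = {v0}
u0 ∈ B0, v0 ∈ B2 → different blocks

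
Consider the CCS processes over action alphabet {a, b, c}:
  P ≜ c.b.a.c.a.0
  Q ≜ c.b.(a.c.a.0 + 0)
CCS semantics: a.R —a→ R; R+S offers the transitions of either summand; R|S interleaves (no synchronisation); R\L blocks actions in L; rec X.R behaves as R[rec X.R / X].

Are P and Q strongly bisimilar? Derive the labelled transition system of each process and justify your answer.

P ~ Q

LTS(P): 6 reachable states
  p0 = c.b.a.c.a.0 has moves —c→ p1
  p1 = b.a.c.a.0 has moves —b→ p2
  p2 = a.c.a.0 has moves —a→ p3
  p3 = c.a.0 has moves —c→ p4
  p4 = a.0 has moves —a→ p5
  p5 = 0 has moves ·
LTS(Q): 6 reachable states
  q0 = c.b.(a.c.a.0 + 0) has moves —c→ q1
  q1 = b.(a.c.a.0 + 0) has moves —b→ q2
  q2 = a.c.a.0 + 0 has moves —a→ q3
  q3 = c.a.0 has moves —c→ q4
  q4 = a.0 has moves —a→ q5
  q5 = 0 has moves ·
Bisimilarity quotient blocks:
  B0 = {p0, q0}
  B1 = {p1, q1}
  B2 = {p2, q2}
  B3 = {p3, q3}
  B4 = {p4, q4}
  B5 = {p5, q5}
p0 ∈ B0, q0 ∈ B0 → same block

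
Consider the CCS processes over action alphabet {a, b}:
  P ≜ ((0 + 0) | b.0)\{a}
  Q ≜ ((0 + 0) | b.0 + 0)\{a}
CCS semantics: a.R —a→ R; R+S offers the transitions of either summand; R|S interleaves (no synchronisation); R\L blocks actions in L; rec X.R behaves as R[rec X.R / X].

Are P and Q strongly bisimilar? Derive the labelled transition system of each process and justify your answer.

YES

Reachable graph of P (2 states):
  u0 = ((0 + 0) | b.0)\{a} ⊢ ··b··> u1
  u1 = ((0 + 0) | 0)\{a} ⊢ deadlocked
Reachable graph of Q (2 states):
  v0 = ((0 + 0) | b.0 + 0)\{a} ⊢ ··b··> v1
  v1 = ((0 + 0) | 0)\{a} ⊢ deadlocked
Bisimilarity quotient blocks:
  B0 = {u0, v0}
  B1 = {u1, v1}
u0 ∈ B0, v0 ∈ B0 → same block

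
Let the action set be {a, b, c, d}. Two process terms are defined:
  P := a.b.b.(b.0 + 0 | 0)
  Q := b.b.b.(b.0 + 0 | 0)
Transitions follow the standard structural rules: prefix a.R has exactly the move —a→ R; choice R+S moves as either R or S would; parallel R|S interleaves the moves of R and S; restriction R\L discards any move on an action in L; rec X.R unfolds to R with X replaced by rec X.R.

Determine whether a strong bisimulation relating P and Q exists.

P's transition system — 5 states:
  m0 = a.b.b.(b.0 + 0 | 0) | ··a··> m1
  m1 = b.b.(b.0 + 0 | 0) | ··b··> m2
  m2 = b.(b.0 + 0 | 0) | ··b··> m3
  m3 = b.0 + 0 | 0 | ··b··> m4
  m4 = 0 | (no moves)
Q's transition system — 5 states:
  n0 = b.b.b.(b.0 + 0 | 0) | ··b··> n1
  n1 = b.b.(b.0 + 0 | 0) | ··b··> n2
  n2 = b.(b.0 + 0 | 0) | ··b··> n3
  n3 = b.0 + 0 | 0 | ··b··> n4
  n4 = 0 | (no moves)
Partition-refinement fixed point:
  B0 = {m0}
  B1 = {m1, n1}
  B2 = {m2, n2}
  B3 = {m3, n3}
  B4 = {m4, n4}
  B5 = {n0}
m0 ∈ B0, n0 ∈ B5 → different blocks

not bisimilar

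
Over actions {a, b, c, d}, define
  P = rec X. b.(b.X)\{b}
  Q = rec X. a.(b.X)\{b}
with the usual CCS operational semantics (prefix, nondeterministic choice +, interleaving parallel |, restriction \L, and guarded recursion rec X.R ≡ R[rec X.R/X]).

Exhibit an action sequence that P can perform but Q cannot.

b

P's transition system — 2 states:
  s0 = rec X. b.(b.X)\{b} ⊢ --b--▸ s1
  s1 = (b.(rec X. b.(b.X)\{b}))\{b} ⊢ deadlocked
Q's transition system — 2 states:
  t0 = rec X. a.(b.X)\{b} ⊢ --a--▸ t1
  t1 = (b.(rec X. a.(b.X)\{b}))\{b} ⊢ deadlocked
Run σ = ⟨b⟩ on P: start {s0}
  after b @ step 1: {s1}
  ✓ P
Run σ = ⟨b⟩ on Q: start {t0}
  after b @ step 1: no successor for Q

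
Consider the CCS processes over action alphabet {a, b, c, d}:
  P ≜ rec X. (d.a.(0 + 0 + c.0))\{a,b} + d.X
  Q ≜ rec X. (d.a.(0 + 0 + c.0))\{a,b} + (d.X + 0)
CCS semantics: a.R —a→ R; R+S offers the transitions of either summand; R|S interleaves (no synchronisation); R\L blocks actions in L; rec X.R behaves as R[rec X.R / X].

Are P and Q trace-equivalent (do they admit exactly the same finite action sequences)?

LTS(P): 2 reachable states
  u0 = rec X. (d.a.(0 + 0 + c.0))\{a,b} + d.X | -d-> u0, -d-> u1
  u1 = (a.(0 + 0 + c.0))\{a,b} | ·
LTS(Q): 2 reachable states
  v0 = rec X. (d.a.(0 + 0 + c.0))\{a,b} + (d.X + 0) | -d-> v0, -d-> v1
  v1 = (a.(0 + 0 + c.0))\{a,b} | ·
Bisimilarity quotient blocks:
  B0 = {u0, v0}
  B1 = {u1, v1}
u0 ∈ B0, v0 ∈ B0 → same block
Bisimilar ⇒ trace-equivalent.

traces(P) = traces(Q)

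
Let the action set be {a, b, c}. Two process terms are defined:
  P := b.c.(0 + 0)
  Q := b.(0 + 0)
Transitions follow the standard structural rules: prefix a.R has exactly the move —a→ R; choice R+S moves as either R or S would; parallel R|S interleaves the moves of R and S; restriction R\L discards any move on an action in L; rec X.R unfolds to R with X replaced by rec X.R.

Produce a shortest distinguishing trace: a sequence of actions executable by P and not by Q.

bc

LTS(P): 3 reachable states
  p0 = b.c.(0 + 0) → ··b··> p1
  p1 = c.(0 + 0) → ··c··> p2
  p2 = 0 + 0 → (no moves)
LTS(Q): 2 reachable states
  q0 = b.(0 + 0) → ··b··> q1
  q1 = 0 + 0 → (no moves)
Run σ = ⟨bc⟩ on P: start {p0}
  after b @ step 1: {p1}
  after c @ step 2: {p2}
  ✓ P
Run σ = ⟨bc⟩ on Q: start {q0}
  after b @ step 1: {q1}
  after c @ step 2: ∅ (Q stuck)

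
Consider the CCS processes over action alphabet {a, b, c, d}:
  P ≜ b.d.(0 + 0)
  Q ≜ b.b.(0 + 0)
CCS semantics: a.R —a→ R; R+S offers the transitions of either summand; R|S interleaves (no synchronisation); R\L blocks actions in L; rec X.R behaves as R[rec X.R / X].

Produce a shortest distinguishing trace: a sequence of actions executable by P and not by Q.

P's transition system — 3 states:
  u0 = b.d.(0 + 0) :: =b=> u1
  u1 = d.(0 + 0) :: =d=> u2
  u2 = 0 + 0 :: (no moves)
Q's transition system — 3 states:
  v0 = b.b.(0 + 0) :: =b=> v1
  v1 = b.(0 + 0) :: =b=> v2
  v2 = 0 + 0 :: (no moves)
Run σ = ⟨bd⟩ on P: start {u0}
  [1] b ⇒ {u1}
  [2] d ⇒ {u2}
  P completes σ.
Run σ = ⟨bd⟩ on Q: start {v0}
  [1] b ⇒ {v1}
  [2] d ⇒ ∅  — Q cannot continue

bd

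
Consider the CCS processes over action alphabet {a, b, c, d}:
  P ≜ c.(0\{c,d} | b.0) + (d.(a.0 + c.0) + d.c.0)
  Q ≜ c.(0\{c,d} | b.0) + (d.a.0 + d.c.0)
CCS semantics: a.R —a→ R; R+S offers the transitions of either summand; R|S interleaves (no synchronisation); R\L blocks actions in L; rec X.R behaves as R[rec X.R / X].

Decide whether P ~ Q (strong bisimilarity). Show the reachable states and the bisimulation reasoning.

Reachable graph of P (6 states):
  m0 = c.(0\{c,d} | b.0) + (d.(a.0 + c.0) + d.c.0) | ··c··> m1, ··d··> m2, ··d··> m3
  m1 = 0\{c,d} | b.0 | ··b··> m4
  m2 = a.0 + c.0 | ··a··> m5, ··c··> m5
  m3 = c.0 | ··c··> m5
  m4 = 0\{c,d} | 0 | ·
  m5 = 0 | ·
Reachable graph of Q (6 states):
  n0 = c.(0\{c,d} | b.0) + (d.a.0 + d.c.0) | ··c··> n1, ··d··> n2, ··d··> n3
  n1 = 0\{c,d} | b.0 | ··b··> n4
  n2 = a.0 | ··a··> n5
  n3 = c.0 | ··c··> n5
  n4 = 0\{c,d} | 0 | ·
  n5 = 0 | ·
Partition-refinement fixed point:
  B0 = {m0}
  B1 = {m2}
  B2 = {m4, m5, n4, n5}
  B3 = {m3, n3}
  B4 = {m1, n1}
  B5 = {n0}
  B6 = {n2}
m0 ∈ B0, n0 ∈ B5 → different blocks

P ≁ Q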